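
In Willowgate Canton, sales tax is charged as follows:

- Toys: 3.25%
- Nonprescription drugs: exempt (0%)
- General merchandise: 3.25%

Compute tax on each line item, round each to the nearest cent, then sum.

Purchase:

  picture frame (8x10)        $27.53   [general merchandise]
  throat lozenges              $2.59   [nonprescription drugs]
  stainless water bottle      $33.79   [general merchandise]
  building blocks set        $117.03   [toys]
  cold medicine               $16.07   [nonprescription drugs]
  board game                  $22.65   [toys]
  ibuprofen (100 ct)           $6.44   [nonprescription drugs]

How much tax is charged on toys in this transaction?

Building blocks set $117.03: toys → 3.25% → $3.80
Board game $22.65: toys → 3.25% → $0.74
Tax on toys = $3.80 + $0.74 = $4.54

$4.54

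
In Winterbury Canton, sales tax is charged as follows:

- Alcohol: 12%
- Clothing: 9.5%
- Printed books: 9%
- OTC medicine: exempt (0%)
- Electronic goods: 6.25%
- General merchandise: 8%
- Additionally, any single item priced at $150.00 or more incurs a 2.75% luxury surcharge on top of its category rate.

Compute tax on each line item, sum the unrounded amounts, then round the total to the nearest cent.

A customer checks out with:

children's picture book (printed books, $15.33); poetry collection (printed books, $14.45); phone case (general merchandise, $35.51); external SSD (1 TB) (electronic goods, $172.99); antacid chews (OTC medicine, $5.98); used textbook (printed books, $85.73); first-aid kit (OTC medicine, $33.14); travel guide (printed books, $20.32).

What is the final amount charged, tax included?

$414.08

Children's picture book $15.33: printed books → 9% → $1.3797
Poetry collection $14.45: printed books → 9% → $1.3005
Phone case $35.51: general merchandise → 8% → $2.8408
External SSD (1 TB) $172.99: electronic goods → 6.25% + 2.75% surcharge = 9% → $15.5691
Antacid chews $5.98: OTC medicine → 0% → $0.00
Used textbook $85.73: printed books → 9% → $7.7157
First-aid kit $33.14: OTC medicine → 0% → $0.00
Travel guide $20.32: printed books → 9% → $1.8288
Subtotal = $383.45; unrounded tax = $30.6346 → $30.63; total due = $414.08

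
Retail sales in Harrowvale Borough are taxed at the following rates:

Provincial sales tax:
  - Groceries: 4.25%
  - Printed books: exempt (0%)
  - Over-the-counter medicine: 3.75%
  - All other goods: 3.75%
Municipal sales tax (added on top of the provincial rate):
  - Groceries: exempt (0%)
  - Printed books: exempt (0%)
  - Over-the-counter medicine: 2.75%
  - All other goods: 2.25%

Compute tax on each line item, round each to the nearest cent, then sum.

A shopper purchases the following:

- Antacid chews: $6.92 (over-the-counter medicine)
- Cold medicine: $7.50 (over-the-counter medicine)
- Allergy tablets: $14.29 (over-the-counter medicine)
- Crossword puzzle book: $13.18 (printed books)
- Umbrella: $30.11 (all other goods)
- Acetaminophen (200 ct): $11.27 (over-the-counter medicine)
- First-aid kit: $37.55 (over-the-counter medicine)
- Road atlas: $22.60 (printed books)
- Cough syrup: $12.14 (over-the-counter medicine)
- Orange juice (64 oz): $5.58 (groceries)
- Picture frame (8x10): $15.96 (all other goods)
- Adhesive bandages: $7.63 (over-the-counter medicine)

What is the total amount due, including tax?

$194.07

Antacid chews $6.92: over-the-counter medicine → 3.75% + 2.75% municipal = 6.5% → $0.45
Cold medicine $7.50: over-the-counter medicine → 3.75% + 2.75% municipal = 6.5% → $0.49
Allergy tablets $14.29: over-the-counter medicine → 3.75% + 2.75% municipal = 6.5% → $0.93
Crossword puzzle book $13.18: printed books → 0% + 0% municipal = 0% → $0.00
Umbrella $30.11: all other goods → 3.75% + 2.25% municipal = 6% → $1.81
Acetaminophen (200 ct) $11.27: over-the-counter medicine → 3.75% + 2.75% municipal = 6.5% → $0.73
First-aid kit $37.55: over-the-counter medicine → 3.75% + 2.75% municipal = 6.5% → $2.44
Road atlas $22.60: printed books → 0% + 0% municipal = 0% → $0.00
Cough syrup $12.14: over-the-counter medicine → 3.75% + 2.75% municipal = 6.5% → $0.79
Orange juice (64 oz) $5.58: groceries → 4.25% + 0% municipal = 4.25% → $0.24
Picture frame (8x10) $15.96: all other goods → 3.75% + 2.25% municipal = 6% → $0.96
Adhesive bandages $7.63: over-the-counter medicine → 3.75% + 2.75% municipal = 6.5% → $0.50
Subtotal = $184.73; tax = $9.34; total due = $194.07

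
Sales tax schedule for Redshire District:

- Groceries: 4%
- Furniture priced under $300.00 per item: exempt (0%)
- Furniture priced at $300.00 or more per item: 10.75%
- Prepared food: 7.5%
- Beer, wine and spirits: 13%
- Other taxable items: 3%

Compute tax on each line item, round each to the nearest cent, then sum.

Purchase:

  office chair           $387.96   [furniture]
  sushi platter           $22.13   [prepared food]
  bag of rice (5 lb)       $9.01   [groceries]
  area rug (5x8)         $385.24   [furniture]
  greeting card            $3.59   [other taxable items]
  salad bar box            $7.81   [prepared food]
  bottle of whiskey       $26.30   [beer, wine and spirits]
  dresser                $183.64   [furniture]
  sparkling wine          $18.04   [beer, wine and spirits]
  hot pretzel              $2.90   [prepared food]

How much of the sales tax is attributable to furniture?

$83.12

Office chair $387.96: furniture, $300.00 or more → 10.75% → $41.71
Area rug (5x8) $385.24: furniture, $300.00 or more → 10.75% → $41.41
Dresser $183.64: furniture, under $300.00 → 0% → $0.00
Tax on furniture = $41.71 + $41.41 + $0.00 = $83.12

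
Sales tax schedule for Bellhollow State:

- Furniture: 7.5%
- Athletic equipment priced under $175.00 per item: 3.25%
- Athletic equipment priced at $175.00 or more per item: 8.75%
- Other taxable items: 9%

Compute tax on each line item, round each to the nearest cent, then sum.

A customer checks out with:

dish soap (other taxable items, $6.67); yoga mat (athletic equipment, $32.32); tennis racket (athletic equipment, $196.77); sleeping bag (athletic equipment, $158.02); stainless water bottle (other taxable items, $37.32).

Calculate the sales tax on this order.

$27.37

Dish soap $6.67: other taxable items → 9% → $0.60
Yoga mat $32.32: athletic equipment, under $175.00 → 3.25% → $1.05
Tennis racket $196.77: athletic equipment, $175.00 or more → 8.75% → $17.22
Sleeping bag $158.02: athletic equipment, under $175.00 → 3.25% → $5.14
Stainless water bottle $37.32: other taxable items → 9% → $3.36
Total tax = $0.60 + $1.05 + $17.22 + $5.14 + $3.36 = $27.37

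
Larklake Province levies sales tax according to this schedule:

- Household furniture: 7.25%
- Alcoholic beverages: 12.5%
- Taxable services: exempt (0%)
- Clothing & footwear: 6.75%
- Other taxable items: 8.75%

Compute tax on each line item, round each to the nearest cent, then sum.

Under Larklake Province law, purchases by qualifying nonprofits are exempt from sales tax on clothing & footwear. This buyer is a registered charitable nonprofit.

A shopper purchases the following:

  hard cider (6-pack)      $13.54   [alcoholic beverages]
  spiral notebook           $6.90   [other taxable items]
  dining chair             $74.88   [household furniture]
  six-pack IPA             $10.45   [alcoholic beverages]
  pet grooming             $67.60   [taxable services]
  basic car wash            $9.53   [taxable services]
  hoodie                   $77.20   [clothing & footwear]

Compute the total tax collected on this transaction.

Hard cider (6-pack) $13.54: alcoholic beverages → 12.5% → $1.69
Spiral notebook $6.90: other taxable items → 8.75% → $0.60
Dining chair $74.88: household furniture → 7.25% → $5.43
Six-pack IPA $10.45: alcoholic beverages → 12.5% → $1.31
Pet grooming $67.60: taxable services → 0% → $0.00
Basic car wash $9.53: taxable services → 0% → $0.00
Hoodie $77.20: clothing & footwear, buyer-exempt → 0% → $0.00
Total tax = $1.69 + $0.60 + $5.43 + $1.31 = $9.03

$9.03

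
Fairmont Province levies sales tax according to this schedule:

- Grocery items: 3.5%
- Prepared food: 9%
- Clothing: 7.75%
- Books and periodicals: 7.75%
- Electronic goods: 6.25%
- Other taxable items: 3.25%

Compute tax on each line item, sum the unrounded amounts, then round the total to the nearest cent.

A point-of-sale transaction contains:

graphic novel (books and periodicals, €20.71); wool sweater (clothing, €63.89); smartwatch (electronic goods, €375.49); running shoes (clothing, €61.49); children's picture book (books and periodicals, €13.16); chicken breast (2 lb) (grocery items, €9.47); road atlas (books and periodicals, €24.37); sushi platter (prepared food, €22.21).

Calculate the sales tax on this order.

€40.03

Graphic novel €20.71: books and periodicals → 7.75% → €1.605025
Wool sweater €63.89: clothing → 7.75% → €4.951475
Smartwatch €375.49: electronic goods → 6.25% → €23.468125
Running shoes €61.49: clothing → 7.75% → €4.765475
Children's picture book €13.16: books and periodicals → 7.75% → €1.0199
Chicken breast (2 lb) €9.47: grocery items → 3.5% → €0.33145
Road atlas €24.37: books and periodicals → 7.75% → €1.888675
Sushi platter €22.21: prepared food → 9% → €1.9989
Unrounded tax sum = €40.029025 → €40.03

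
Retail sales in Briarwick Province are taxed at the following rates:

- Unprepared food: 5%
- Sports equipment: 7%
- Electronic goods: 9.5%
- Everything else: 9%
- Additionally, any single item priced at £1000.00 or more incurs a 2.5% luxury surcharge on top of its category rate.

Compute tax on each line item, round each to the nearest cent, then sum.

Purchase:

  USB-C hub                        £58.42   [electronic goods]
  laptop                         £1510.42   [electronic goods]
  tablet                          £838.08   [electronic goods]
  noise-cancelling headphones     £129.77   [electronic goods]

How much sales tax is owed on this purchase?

£278.75

USB-C hub £58.42: electronic goods → 9.5% → £5.55
Laptop £1510.42: electronic goods → 9.5% + 2.5% surcharge = 12% → £181.25
Tablet £838.08: electronic goods → 9.5% → £79.62
Noise-cancelling headphones £129.77: electronic goods → 9.5% → £12.33
Total tax = £5.55 + £181.25 + £79.62 + £12.33 = £278.75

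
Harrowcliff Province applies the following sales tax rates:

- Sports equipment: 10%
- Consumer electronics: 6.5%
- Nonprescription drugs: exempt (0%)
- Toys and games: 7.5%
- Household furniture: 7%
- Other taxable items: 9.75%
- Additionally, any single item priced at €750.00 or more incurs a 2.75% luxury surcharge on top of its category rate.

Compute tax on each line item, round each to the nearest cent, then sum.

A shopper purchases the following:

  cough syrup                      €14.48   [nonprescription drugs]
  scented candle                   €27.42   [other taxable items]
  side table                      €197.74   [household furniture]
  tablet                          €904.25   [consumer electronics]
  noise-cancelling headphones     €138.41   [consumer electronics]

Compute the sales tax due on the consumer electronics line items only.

€92.64

Tablet €904.25: consumer electronics → 6.5% + 2.75% surcharge = 9.25% → €83.64
Noise-cancelling headphones €138.41: consumer electronics → 6.5% → €9.00
Tax on consumer electronics = €83.64 + €9.00 = €92.64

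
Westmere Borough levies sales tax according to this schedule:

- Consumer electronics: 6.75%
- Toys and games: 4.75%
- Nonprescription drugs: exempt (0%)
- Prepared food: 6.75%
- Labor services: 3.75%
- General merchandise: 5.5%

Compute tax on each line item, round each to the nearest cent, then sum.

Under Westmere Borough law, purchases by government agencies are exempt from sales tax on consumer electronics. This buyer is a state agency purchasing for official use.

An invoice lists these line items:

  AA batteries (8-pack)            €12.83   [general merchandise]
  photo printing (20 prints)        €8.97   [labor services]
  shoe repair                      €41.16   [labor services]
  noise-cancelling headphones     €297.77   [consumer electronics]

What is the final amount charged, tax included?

€363.32

AA batteries (8-pack) €12.83: general merchandise → 5.5% → €0.71
Photo printing (20 prints) €8.97: labor services → 3.75% → €0.34
Shoe repair €41.16: labor services → 3.75% → €1.54
Noise-cancelling headphones €297.77: consumer electronics, buyer-exempt → 0% → €0.00
Subtotal = €360.73; tax = €2.59; total due = €363.32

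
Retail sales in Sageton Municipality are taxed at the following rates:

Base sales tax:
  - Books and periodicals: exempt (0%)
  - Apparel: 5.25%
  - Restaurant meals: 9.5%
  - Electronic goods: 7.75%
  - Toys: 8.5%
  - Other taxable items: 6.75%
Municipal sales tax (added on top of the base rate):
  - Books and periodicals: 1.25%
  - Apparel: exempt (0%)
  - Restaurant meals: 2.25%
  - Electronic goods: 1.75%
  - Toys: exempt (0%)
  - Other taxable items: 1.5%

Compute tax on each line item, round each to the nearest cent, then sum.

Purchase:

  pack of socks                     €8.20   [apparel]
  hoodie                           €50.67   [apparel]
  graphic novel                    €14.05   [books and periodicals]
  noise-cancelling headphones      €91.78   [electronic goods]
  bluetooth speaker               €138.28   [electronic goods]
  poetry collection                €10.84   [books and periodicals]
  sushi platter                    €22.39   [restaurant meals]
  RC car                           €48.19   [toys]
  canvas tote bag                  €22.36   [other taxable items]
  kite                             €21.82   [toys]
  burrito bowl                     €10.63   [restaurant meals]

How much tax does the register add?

€36.94

Pack of socks €8.20: apparel → 5.25% + 0% municipal = 5.25% → €0.43
Hoodie €50.67: apparel → 5.25% + 0% municipal = 5.25% → €2.66
Graphic novel €14.05: books and periodicals → 0% + 1.25% municipal = 1.25% → €0.18
Noise-cancelling headphones €91.78: electronic goods → 7.75% + 1.75% municipal = 9.5% → €8.72
Bluetooth speaker €138.28: electronic goods → 7.75% + 1.75% municipal = 9.5% → €13.14
Poetry collection €10.84: books and periodicals → 0% + 1.25% municipal = 1.25% → €0.14
Sushi platter €22.39: restaurant meals → 9.5% + 2.25% municipal = 11.75% → €2.63
RC car €48.19: toys → 8.5% + 0% municipal = 8.5% → €4.10
Canvas tote bag €22.36: other taxable items → 6.75% + 1.5% municipal = 8.25% → €1.84
Kite €21.82: toys → 8.5% + 0% municipal = 8.5% → €1.85
Burrito bowl €10.63: restaurant meals → 9.5% + 2.25% municipal = 11.75% → €1.25
Total tax = €0.43 + €2.66 + €0.18 + €8.72 + €13.14 + €0.14 + €2.63 + €4.10 + €1.84 + €1.85 + €1.25 = €36.94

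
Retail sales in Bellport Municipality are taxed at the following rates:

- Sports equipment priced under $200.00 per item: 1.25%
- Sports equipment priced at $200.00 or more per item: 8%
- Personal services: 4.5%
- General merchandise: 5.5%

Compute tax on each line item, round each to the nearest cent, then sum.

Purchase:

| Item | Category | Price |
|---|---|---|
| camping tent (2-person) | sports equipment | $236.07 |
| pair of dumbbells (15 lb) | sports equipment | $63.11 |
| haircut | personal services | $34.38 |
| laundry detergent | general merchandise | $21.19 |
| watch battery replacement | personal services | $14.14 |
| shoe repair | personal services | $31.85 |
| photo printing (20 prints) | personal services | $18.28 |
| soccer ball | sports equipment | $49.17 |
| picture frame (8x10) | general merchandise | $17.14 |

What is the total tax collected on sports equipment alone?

Camping tent (2-person) $236.07: sports equipment, $200.00 or more → 8% → $18.89
Pair of dumbbells (15 lb) $63.11: sports equipment, under $200.00 → 1.25% → $0.79
Soccer ball $49.17: sports equipment, under $200.00 → 1.25% → $0.61
Tax on sports equipment = $18.89 + $0.79 + $0.61 = $20.29

$20.29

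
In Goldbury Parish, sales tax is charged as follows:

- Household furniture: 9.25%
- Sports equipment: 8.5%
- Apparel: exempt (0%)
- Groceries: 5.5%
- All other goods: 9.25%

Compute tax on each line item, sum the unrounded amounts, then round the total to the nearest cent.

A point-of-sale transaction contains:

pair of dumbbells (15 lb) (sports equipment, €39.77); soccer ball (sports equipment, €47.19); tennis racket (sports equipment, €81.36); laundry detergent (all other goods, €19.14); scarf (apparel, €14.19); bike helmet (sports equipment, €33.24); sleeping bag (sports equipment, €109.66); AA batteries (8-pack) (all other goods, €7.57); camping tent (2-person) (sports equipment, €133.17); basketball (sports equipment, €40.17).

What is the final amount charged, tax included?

€569.12

Pair of dumbbells (15 lb) €39.77: sports equipment → 8.5% → €3.38045
Soccer ball €47.19: sports equipment → 8.5% → €4.01115
Tennis racket €81.36: sports equipment → 8.5% → €6.9156
Laundry detergent €19.14: all other goods → 9.25% → €1.77045
Scarf €14.19: apparel → 0% → €0.00
Bike helmet €33.24: sports equipment → 8.5% → €2.8254
Sleeping bag €109.66: sports equipment → 8.5% → €9.3211
AA batteries (8-pack) €7.57: all other goods → 9.25% → €0.700225
Camping tent (2-person) €133.17: sports equipment → 8.5% → €11.31945
Basketball €40.17: sports equipment → 8.5% → €3.41445
Subtotal = €525.46; unrounded tax = €43.658275 → €43.66; total due = €569.12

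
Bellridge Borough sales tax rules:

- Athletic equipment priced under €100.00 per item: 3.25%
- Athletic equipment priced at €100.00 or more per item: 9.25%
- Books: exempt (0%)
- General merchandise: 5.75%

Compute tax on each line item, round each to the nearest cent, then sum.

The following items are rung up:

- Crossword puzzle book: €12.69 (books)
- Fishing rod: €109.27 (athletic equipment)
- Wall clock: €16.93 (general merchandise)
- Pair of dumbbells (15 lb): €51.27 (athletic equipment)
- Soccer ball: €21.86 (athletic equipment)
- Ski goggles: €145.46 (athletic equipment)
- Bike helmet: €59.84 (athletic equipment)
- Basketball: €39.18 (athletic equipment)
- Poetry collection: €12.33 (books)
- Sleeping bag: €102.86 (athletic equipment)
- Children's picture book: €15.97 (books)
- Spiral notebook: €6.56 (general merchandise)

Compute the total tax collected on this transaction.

Crossword puzzle book €12.69: books → 0% → €0.00
Fishing rod €109.27: athletic equipment, €100.00 or more → 9.25% → €10.11
Wall clock €16.93: general merchandise → 5.75% → €0.97
Pair of dumbbells (15 lb) €51.27: athletic equipment, under €100.00 → 3.25% → €1.67
Soccer ball €21.86: athletic equipment, under €100.00 → 3.25% → €0.71
Ski goggles €145.46: athletic equipment, €100.00 or more → 9.25% → €13.46
Bike helmet €59.84: athletic equipment, under €100.00 → 3.25% → €1.94
Basketball €39.18: athletic equipment, under €100.00 → 3.25% → €1.27
Poetry collection €12.33: books → 0% → €0.00
Sleeping bag €102.86: athletic equipment, €100.00 or more → 9.25% → €9.51
Children's picture book €15.97: books → 0% → €0.00
Spiral notebook €6.56: general merchandise → 5.75% → €0.38
Total tax = €10.11 + €0.97 + €1.67 + €0.71 + €13.46 + €1.94 + €1.27 + €9.51 + €0.38 = €40.02

€40.02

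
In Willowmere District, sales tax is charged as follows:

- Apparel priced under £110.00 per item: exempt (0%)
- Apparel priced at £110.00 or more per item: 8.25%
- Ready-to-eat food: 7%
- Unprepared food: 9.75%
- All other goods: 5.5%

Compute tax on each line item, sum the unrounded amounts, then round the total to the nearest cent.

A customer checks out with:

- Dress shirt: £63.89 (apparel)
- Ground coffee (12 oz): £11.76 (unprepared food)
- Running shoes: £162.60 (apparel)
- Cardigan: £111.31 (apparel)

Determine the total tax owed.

£23.74

Dress shirt £63.89: apparel, under £110.00 → 0% → £0.00
Ground coffee (12 oz) £11.76: unprepared food → 9.75% → £1.1466
Running shoes £162.60: apparel, £110.00 or more → 8.25% → £13.4145
Cardigan £111.31: apparel, £110.00 or more → 8.25% → £9.183075
Unrounded tax sum = £23.744175 → £23.74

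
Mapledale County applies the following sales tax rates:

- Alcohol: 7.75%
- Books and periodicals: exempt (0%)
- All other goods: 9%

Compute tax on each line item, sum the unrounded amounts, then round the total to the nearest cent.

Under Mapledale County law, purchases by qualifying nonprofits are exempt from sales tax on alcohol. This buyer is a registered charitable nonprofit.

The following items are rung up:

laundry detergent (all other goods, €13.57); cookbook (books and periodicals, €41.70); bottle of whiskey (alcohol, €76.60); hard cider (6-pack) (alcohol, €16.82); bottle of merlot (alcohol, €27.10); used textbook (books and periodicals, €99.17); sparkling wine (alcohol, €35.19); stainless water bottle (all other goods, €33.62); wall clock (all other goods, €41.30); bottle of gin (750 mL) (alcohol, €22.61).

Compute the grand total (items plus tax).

Laundry detergent €13.57: all other goods → 9% → €1.2213
Cookbook €41.70: books and periodicals → 0% → €0.00
Bottle of whiskey €76.60: alcohol, buyer-exempt → 0% → €0.00
Hard cider (6-pack) €16.82: alcohol, buyer-exempt → 0% → €0.00
Bottle of merlot €27.10: alcohol, buyer-exempt → 0% → €0.00
Used textbook €99.17: books and periodicals → 0% → €0.00
Sparkling wine €35.19: alcohol, buyer-exempt → 0% → €0.00
Stainless water bottle €33.62: all other goods → 9% → €3.0258
Wall clock €41.30: all other goods → 9% → €3.717
Bottle of gin (750 mL) €22.61: alcohol, buyer-exempt → 0% → €0.00
Subtotal = €407.68; unrounded tax = €7.9641 → €7.96; total due = €415.64

€415.64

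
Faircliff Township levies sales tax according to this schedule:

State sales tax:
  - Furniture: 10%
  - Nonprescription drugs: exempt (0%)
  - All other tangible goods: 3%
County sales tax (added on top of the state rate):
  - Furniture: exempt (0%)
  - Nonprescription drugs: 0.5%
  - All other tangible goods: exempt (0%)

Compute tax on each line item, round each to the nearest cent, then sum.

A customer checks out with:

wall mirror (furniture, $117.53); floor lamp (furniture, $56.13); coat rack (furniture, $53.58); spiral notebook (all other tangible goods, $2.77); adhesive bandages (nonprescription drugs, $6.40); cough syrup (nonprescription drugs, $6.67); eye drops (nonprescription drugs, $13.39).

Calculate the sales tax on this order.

$22.93

Wall mirror $117.53: furniture → 10% + 0% county = 10% → $11.75
Floor lamp $56.13: furniture → 10% + 0% county = 10% → $5.61
Coat rack $53.58: furniture → 10% + 0% county = 10% → $5.36
Spiral notebook $2.77: all other tangible goods → 3% + 0% county = 3% → $0.08
Adhesive bandages $6.40: nonprescription drugs → 0% + 0.5% county = 0.5% → $0.03
Cough syrup $6.67: nonprescription drugs → 0% + 0.5% county = 0.5% → $0.03
Eye drops $13.39: nonprescription drugs → 0% + 0.5% county = 0.5% → $0.07
Total tax = $11.75 + $5.61 + $5.36 + $0.08 + $0.03 + $0.03 + $0.07 = $22.93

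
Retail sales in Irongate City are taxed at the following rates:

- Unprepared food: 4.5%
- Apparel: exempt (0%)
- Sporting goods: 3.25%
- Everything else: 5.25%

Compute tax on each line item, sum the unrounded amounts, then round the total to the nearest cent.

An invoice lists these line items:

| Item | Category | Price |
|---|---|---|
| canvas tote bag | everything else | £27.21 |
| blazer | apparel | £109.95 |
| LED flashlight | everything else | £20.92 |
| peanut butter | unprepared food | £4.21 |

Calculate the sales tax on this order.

£2.72

Canvas tote bag £27.21: everything else → 5.25% → £1.428525
Blazer £109.95: apparel → 0% → £0.00
LED flashlight £20.92: everything else → 5.25% → £1.0983
Peanut butter £4.21: unprepared food → 4.5% → £0.18945
Unrounded tax sum = £2.716275 → £2.72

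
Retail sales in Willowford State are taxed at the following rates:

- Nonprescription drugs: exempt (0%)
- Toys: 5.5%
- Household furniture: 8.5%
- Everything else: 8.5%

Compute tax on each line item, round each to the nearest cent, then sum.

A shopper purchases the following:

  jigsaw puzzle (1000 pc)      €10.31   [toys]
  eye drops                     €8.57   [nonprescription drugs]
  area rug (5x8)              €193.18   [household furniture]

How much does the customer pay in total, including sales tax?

€229.05

Jigsaw puzzle (1000 pc) €10.31: toys → 5.5% → €0.57
Eye drops €8.57: nonprescription drugs → 0% → €0.00
Area rug (5x8) €193.18: household furniture → 8.5% → €16.42
Subtotal = €212.06; tax = €16.99; total due = €229.05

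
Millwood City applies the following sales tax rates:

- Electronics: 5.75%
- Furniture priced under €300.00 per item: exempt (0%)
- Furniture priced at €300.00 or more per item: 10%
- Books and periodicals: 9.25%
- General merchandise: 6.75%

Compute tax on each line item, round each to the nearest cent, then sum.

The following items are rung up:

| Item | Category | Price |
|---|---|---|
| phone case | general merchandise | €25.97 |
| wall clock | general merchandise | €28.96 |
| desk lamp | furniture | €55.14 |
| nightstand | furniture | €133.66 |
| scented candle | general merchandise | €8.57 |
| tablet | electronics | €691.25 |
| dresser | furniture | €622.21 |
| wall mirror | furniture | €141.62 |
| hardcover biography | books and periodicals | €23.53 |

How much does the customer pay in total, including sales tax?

€1839.34

Phone case €25.97: general merchandise → 6.75% → €1.75
Wall clock €28.96: general merchandise → 6.75% → €1.95
Desk lamp €55.14: furniture, under €300.00 → 0% → €0.00
Nightstand €133.66: furniture, under €300.00 → 0% → €0.00
Scented candle €8.57: general merchandise → 6.75% → €0.58
Tablet €691.25: electronics → 5.75% → €39.75
Dresser €622.21: furniture, €300.00 or more → 10% → €62.22
Wall mirror €141.62: furniture, under €300.00 → 0% → €0.00
Hardcover biography €23.53: books and periodicals → 9.25% → €2.18
Subtotal = €1730.91; tax = €108.43; total due = €1839.34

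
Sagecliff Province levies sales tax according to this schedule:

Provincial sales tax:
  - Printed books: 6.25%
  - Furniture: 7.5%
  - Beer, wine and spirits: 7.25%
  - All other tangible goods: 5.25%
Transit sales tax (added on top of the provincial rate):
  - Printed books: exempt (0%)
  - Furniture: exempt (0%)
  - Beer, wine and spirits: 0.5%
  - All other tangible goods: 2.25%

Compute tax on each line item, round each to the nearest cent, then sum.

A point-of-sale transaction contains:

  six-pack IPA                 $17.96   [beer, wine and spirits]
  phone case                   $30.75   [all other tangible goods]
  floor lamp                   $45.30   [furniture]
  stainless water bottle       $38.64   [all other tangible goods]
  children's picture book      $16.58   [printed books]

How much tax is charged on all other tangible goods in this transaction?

Phone case $30.75: all other tangible goods → 5.25% + 2.25% transit = 7.5% → $2.31
Stainless water bottle $38.64: all other tangible goods → 5.25% + 2.25% transit = 7.5% → $2.90
Tax on all other tangible goods = $2.31 + $2.90 = $5.21

$5.21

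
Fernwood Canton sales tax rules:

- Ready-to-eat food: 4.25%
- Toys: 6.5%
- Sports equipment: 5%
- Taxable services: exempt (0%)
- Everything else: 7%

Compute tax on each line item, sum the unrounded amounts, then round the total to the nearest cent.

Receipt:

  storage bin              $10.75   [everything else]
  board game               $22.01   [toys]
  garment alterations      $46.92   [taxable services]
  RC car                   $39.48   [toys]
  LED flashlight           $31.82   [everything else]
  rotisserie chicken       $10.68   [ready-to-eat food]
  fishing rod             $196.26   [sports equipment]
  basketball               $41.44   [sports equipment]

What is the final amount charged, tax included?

$418.68

Storage bin $10.75: everything else → 7% → $0.7525
Board game $22.01: toys → 6.5% → $1.43065
Garment alterations $46.92: taxable services → 0% → $0.00
RC car $39.48: toys → 6.5% → $2.5662
LED flashlight $31.82: everything else → 7% → $2.2274
Rotisserie chicken $10.68: ready-to-eat food → 4.25% → $0.4539
Fishing rod $196.26: sports equipment → 5% → $9.813
Basketball $41.44: sports equipment → 5% → $2.072
Subtotal = $399.36; unrounded tax = $19.31565 → $19.32; total due = $418.68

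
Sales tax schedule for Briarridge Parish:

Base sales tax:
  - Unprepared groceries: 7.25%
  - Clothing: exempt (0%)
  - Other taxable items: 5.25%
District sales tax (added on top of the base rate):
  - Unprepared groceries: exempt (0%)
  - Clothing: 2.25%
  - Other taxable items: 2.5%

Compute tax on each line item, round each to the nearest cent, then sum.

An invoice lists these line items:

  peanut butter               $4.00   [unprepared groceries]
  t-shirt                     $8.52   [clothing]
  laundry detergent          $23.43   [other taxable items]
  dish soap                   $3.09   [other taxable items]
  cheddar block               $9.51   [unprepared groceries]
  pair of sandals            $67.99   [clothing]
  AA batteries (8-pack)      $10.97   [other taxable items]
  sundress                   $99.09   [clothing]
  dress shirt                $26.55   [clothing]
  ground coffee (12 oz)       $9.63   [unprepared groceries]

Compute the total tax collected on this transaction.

$9.14

Peanut butter $4.00: unprepared groceries → 7.25% + 0% district = 7.25% → $0.29
T-shirt $8.52: clothing → 0% + 2.25% district = 2.25% → $0.19
Laundry detergent $23.43: other taxable items → 5.25% + 2.5% district = 7.75% → $1.82
Dish soap $3.09: other taxable items → 5.25% + 2.5% district = 7.75% → $0.24
Cheddar block $9.51: unprepared groceries → 7.25% + 0% district = 7.25% → $0.69
Pair of sandals $67.99: clothing → 0% + 2.25% district = 2.25% → $1.53
AA batteries (8-pack) $10.97: other taxable items → 5.25% + 2.5% district = 7.75% → $0.85
Sundress $99.09: clothing → 0% + 2.25% district = 2.25% → $2.23
Dress shirt $26.55: clothing → 0% + 2.25% district = 2.25% → $0.60
Ground coffee (12 oz) $9.63: unprepared groceries → 7.25% + 0% district = 7.25% → $0.70
Total tax = $0.29 + $0.19 + $1.82 + $0.24 + $0.69 + $1.53 + $0.85 + $2.23 + $0.60 + $0.70 = $9.14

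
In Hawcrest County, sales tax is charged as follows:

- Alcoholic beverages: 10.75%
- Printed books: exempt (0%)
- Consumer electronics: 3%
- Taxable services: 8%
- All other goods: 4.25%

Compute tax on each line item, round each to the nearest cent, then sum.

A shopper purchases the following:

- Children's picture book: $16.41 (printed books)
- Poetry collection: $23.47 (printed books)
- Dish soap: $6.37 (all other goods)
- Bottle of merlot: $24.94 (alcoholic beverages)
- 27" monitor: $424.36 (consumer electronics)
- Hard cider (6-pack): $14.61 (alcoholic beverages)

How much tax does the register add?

Children's picture book $16.41: printed books → 0% → $0.00
Poetry collection $23.47: printed books → 0% → $0.00
Dish soap $6.37: all other goods → 4.25% → $0.27
Bottle of merlot $24.94: alcoholic beverages → 10.75% → $2.68
27" monitor $424.36: consumer electronics → 3% → $12.73
Hard cider (6-pack) $14.61: alcoholic beverages → 10.75% → $1.57
Total tax = $0.27 + $2.68 + $12.73 + $1.57 = $17.25

$17.25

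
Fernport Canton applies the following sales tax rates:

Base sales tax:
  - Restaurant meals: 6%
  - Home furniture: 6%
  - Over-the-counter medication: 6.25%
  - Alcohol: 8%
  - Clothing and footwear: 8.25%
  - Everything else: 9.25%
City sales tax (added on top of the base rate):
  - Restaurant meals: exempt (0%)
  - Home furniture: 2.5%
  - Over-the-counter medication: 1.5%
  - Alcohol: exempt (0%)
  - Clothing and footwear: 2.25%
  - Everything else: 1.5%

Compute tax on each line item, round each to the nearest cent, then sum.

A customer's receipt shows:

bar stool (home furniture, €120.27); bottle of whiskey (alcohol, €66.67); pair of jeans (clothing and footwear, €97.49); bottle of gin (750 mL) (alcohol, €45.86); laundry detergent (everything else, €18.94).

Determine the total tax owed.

€31.50

Bar stool €120.27: home furniture → 6% + 2.5% city = 8.5% → €10.22
Bottle of whiskey €66.67: alcohol → 8% + 0% city = 8% → €5.33
Pair of jeans €97.49: clothing and footwear → 8.25% + 2.25% city = 10.5% → €10.24
Bottle of gin (750 mL) €45.86: alcohol → 8% + 0% city = 8% → €3.67
Laundry detergent €18.94: everything else → 9.25% + 1.5% city = 10.75% → €2.04
Total tax = €10.22 + €5.33 + €10.24 + €3.67 + €2.04 = €31.50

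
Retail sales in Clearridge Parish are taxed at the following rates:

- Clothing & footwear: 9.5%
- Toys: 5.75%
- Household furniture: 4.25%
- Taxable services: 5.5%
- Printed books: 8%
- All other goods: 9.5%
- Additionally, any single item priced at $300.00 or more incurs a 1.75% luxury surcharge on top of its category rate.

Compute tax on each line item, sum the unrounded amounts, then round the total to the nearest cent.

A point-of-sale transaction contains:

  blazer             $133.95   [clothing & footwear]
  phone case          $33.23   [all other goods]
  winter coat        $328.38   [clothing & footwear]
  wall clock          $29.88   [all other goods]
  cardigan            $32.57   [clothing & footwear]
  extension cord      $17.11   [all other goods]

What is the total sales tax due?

Blazer $133.95: clothing & footwear → 9.5% → $12.72525
Phone case $33.23: all other goods → 9.5% → $3.15685
Winter coat $328.38: clothing & footwear → 9.5% + 1.75% surcharge = 11.25% → $36.94275
Wall clock $29.88: all other goods → 9.5% → $2.8386
Cardigan $32.57: clothing & footwear → 9.5% → $3.09415
Extension cord $17.11: all other goods → 9.5% → $1.62545
Unrounded tax sum = $60.38305 → $60.38

$60.38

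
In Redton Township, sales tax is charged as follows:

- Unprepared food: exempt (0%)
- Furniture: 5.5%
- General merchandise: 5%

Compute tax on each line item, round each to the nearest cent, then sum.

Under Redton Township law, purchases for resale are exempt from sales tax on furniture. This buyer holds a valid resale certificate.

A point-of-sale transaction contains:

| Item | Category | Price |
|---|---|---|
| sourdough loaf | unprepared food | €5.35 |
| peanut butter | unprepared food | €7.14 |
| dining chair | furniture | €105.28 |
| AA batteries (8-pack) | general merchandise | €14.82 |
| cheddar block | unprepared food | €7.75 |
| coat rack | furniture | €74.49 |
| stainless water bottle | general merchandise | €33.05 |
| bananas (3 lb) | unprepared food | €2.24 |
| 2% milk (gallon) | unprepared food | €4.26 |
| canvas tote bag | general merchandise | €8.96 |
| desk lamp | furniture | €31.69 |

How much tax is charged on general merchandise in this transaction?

€2.84

AA batteries (8-pack) €14.82: general merchandise → 5% → €0.74
Stainless water bottle €33.05: general merchandise → 5% → €1.65
Canvas tote bag €8.96: general merchandise → 5% → €0.45
Tax on general merchandise = €0.74 + €1.65 + €0.45 = €2.84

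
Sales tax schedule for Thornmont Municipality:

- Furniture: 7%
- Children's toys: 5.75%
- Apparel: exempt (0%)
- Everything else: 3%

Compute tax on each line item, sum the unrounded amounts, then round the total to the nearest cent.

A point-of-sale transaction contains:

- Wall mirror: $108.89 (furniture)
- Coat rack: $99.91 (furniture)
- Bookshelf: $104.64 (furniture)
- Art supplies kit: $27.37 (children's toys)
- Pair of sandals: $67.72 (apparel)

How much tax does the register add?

Wall mirror $108.89: furniture → 7% → $7.6223
Coat rack $99.91: furniture → 7% → $6.9937
Bookshelf $104.64: furniture → 7% → $7.3248
Art supplies kit $27.37: children's toys → 5.75% → $1.573775
Pair of sandals $67.72: apparel → 0% → $0.00
Unrounded tax sum = $23.514575 → $23.51

$23.51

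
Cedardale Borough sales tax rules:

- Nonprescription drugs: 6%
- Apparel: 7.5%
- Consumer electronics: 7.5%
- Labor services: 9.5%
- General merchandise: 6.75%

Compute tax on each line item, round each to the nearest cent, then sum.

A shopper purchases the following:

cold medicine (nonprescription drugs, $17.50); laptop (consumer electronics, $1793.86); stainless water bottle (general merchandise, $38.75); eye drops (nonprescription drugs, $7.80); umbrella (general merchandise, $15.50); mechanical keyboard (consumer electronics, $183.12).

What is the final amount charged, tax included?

Cold medicine $17.50: nonprescription drugs → 6% → $1.05
Laptop $1793.86: consumer electronics → 7.5% → $134.54
Stainless water bottle $38.75: general merchandise → 6.75% → $2.62
Eye drops $7.80: nonprescription drugs → 6% → $0.47
Umbrella $15.50: general merchandise → 6.75% → $1.05
Mechanical keyboard $183.12: consumer electronics → 7.5% → $13.73
Subtotal = $2056.53; tax = $153.46; total due = $2209.99

$2209.99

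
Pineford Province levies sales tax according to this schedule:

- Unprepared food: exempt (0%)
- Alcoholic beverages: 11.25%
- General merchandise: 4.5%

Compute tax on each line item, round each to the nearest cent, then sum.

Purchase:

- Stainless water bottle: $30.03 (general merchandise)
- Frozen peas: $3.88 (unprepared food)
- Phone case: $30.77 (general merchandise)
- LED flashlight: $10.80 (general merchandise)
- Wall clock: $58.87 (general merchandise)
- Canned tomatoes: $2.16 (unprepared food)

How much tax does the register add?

Stainless water bottle $30.03: general merchandise → 4.5% → $1.35
Frozen peas $3.88: unprepared food → 0% → $0.00
Phone case $30.77: general merchandise → 4.5% → $1.38
LED flashlight $10.80: general merchandise → 4.5% → $0.49
Wall clock $58.87: general merchandise → 4.5% → $2.65
Canned tomatoes $2.16: unprepared food → 0% → $0.00
Total tax = $1.35 + $1.38 + $0.49 + $2.65 = $5.87

$5.87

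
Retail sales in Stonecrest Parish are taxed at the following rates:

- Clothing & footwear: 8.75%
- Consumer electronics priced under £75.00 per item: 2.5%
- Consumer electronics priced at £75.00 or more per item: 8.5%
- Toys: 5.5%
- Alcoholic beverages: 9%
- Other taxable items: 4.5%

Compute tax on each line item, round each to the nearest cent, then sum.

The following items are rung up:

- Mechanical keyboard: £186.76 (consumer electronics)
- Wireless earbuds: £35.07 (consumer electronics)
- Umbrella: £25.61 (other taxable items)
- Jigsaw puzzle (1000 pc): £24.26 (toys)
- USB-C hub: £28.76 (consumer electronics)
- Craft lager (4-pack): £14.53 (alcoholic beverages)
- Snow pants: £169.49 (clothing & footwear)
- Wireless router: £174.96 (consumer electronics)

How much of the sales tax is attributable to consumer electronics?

Mechanical keyboard £186.76: consumer electronics, £75.00 or more → 8.5% → £15.87
Wireless earbuds £35.07: consumer electronics, under £75.00 → 2.5% → £0.88
USB-C hub £28.76: consumer electronics, under £75.00 → 2.5% → £0.72
Wireless router £174.96: consumer electronics, £75.00 or more → 8.5% → £14.87
Tax on consumer electronics = £15.87 + £0.88 + £0.72 + £14.87 = £32.34

£32.34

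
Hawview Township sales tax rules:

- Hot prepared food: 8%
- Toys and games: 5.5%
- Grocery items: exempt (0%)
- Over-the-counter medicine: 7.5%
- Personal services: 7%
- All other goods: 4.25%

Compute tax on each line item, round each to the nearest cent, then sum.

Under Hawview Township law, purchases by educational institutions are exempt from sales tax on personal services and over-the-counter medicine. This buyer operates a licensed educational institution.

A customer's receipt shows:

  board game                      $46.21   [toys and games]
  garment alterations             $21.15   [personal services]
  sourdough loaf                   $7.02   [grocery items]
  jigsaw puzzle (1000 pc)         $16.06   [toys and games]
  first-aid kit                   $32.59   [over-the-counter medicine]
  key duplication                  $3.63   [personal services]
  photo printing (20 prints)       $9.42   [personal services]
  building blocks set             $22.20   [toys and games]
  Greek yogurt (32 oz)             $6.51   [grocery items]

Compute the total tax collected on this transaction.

$4.64

Board game $46.21: toys and games → 5.5% → $2.54
Garment alterations $21.15: personal services, buyer-exempt → 0% → $0.00
Sourdough loaf $7.02: grocery items → 0% → $0.00
Jigsaw puzzle (1000 pc) $16.06: toys and games → 5.5% → $0.88
First-aid kit $32.59: over-the-counter medicine, buyer-exempt → 0% → $0.00
Key duplication $3.63: personal services, buyer-exempt → 0% → $0.00
Photo printing (20 prints) $9.42: personal services, buyer-exempt → 0% → $0.00
Building blocks set $22.20: toys and games → 5.5% → $1.22
Greek yogurt (32 oz) $6.51: grocery items → 0% → $0.00
Total tax = $2.54 + $0.88 + $1.22 = $4.64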